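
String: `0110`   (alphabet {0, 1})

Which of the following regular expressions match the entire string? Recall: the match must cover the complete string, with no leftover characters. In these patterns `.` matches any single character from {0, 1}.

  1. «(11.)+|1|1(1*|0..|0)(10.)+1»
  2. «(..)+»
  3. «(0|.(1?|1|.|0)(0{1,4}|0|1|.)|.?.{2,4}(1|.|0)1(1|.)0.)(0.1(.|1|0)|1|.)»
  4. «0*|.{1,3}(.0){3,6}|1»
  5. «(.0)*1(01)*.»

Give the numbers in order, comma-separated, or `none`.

2, 3

1 → no match
2 → match
3 → match
4 → no match
5 → no match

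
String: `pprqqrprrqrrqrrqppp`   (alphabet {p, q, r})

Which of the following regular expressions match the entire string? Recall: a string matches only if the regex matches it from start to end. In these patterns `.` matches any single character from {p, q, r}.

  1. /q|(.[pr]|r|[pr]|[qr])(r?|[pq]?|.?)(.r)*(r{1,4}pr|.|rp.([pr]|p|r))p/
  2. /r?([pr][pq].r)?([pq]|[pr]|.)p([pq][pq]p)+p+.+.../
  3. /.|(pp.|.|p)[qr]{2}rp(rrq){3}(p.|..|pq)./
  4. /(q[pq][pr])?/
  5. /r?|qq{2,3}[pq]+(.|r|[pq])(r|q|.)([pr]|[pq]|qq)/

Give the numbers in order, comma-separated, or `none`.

1 → no match
2 → no match
3 → match
4 → no match
5 → no match

3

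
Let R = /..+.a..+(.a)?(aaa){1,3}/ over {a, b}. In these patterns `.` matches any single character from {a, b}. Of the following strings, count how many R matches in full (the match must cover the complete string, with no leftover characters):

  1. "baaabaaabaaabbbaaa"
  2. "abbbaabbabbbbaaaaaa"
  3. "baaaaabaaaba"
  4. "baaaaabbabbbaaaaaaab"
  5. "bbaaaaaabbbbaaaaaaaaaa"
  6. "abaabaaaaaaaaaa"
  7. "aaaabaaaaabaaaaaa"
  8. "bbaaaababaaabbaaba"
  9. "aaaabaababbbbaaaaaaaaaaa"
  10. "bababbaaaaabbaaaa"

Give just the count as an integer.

7

1 → match
2 → match
3 → no match — must end with "aaa"
4 → no match — must end with "aaa"
5 → match
6 → match
7 → match
8 → no match — must end with "aaa"
9 → match
10 → match
Total matched: 7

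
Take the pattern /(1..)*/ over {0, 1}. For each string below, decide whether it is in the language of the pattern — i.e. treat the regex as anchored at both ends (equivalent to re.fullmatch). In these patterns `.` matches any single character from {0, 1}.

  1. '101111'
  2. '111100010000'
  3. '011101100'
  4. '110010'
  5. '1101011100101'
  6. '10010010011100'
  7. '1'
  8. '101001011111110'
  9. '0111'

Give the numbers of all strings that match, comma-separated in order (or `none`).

1

1 → match
2 → no match
3 → no match
4 → no match
5 → no match
6 → no match
7 → no match
8 → no match
9 → no match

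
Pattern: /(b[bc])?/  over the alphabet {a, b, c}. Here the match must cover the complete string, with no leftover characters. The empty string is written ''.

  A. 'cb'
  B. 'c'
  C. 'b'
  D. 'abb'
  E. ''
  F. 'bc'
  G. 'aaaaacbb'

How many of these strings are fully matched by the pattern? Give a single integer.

2

A → no match
B → no match
C → no match
D → no match
E → match
F → match
G → no match
Total matched: 2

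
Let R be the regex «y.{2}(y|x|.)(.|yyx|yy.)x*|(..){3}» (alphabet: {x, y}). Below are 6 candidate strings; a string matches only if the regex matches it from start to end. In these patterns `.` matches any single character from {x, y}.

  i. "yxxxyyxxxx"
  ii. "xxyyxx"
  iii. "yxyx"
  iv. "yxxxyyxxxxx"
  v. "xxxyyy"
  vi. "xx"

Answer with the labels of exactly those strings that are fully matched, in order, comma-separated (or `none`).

i, ii, iv, v

i → match
ii → match
iii → no match
iv → match
v → match
vi → no match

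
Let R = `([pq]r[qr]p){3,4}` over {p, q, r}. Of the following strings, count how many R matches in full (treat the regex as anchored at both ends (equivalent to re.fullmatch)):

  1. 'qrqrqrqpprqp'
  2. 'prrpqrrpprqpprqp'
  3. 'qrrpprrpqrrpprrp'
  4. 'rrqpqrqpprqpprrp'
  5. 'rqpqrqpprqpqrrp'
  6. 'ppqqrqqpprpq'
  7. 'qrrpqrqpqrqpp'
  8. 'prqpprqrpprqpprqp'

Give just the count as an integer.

2

1 → no match
2 → match
3 → match
4 → no match
5 → no match
6 → no match — must end with 'p'
7 → no match
8 → no match
Total matched: 2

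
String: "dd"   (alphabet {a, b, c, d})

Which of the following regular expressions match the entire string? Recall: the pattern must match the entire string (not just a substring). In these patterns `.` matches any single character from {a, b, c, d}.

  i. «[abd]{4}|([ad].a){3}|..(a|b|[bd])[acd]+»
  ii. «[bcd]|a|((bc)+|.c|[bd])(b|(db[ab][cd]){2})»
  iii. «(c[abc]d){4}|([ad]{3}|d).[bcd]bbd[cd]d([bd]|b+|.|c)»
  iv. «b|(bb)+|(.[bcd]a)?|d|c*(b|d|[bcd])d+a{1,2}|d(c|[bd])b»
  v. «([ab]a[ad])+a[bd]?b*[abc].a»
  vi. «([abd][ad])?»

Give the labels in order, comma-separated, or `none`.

i → no match
ii → no match
iii → no match
iv → no match
v → no match — must end with "a"
vi → match

vi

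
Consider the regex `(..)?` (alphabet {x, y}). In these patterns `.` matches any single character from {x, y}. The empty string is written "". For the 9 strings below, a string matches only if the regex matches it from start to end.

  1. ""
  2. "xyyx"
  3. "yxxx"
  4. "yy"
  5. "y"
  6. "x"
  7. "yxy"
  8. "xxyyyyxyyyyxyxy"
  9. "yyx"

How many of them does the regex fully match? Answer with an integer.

1 → match
2 → no match
3 → no match
4 → match
5 → no match
6 → no match
7 → no match
8 → no match
9 → no match
Total matched: 2

2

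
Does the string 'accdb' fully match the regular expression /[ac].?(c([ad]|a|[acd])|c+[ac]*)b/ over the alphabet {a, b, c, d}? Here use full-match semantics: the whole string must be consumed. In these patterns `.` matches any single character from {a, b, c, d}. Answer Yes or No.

Yes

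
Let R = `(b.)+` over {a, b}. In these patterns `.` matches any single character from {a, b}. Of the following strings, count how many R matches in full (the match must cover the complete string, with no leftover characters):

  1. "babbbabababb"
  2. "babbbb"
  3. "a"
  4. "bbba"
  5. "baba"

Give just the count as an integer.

1. "babbbabababb" → match
2. "babbbb" → match
3. "a" → no match — must start with "b"
4. "bbba" → match
5. "baba" → match
Total matched: 4

4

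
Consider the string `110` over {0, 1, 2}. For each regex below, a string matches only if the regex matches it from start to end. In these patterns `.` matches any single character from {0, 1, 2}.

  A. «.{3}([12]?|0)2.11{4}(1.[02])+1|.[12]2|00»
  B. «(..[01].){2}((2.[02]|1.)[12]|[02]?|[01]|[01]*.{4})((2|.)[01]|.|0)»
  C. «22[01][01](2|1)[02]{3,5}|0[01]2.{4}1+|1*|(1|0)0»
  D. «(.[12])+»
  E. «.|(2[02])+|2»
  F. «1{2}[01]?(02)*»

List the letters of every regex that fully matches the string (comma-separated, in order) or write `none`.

F

A → no match
B → no match
C → no match
D → no match
E → no match
F → match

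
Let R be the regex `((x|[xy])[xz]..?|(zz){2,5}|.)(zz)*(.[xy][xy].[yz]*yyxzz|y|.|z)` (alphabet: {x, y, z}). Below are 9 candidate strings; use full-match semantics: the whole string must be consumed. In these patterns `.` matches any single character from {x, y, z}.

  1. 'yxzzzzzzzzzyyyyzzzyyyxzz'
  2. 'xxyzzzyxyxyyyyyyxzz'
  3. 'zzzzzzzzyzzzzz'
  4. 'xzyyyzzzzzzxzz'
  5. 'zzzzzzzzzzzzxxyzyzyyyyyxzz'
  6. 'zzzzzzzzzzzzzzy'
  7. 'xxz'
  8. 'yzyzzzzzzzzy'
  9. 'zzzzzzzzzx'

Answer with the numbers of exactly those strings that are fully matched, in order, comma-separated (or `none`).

1, 2, 5, 6, 8, 9

1 → match
2 → match
3 → no match
4 → no match
5 → match
6 → match
7. 'xxz' → no match
8. 'yzyzzzzzzzzy' → match
9. 'zzzzzzzzzx' → match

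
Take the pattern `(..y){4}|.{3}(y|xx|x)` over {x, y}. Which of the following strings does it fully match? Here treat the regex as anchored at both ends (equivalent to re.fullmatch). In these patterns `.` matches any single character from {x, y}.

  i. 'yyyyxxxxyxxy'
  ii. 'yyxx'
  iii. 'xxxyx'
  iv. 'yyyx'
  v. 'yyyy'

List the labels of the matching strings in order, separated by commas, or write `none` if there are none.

i. 'yyyyxxxxyxxy' → no match
ii. 'yyxx' → match
iii. 'xxxyx' → no match
iv. 'yyyx' → match
v. 'yyyy' → match

ii, iv, v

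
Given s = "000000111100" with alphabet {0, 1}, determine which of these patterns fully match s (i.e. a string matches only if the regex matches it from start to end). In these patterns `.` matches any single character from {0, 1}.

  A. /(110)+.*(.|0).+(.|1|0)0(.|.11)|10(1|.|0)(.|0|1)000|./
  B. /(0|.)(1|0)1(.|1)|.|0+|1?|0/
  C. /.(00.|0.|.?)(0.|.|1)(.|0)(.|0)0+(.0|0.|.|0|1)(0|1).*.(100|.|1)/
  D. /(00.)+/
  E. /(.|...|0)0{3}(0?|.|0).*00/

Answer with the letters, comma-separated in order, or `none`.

C, E

A → no match
B → no match
C → match
D → no match
E → match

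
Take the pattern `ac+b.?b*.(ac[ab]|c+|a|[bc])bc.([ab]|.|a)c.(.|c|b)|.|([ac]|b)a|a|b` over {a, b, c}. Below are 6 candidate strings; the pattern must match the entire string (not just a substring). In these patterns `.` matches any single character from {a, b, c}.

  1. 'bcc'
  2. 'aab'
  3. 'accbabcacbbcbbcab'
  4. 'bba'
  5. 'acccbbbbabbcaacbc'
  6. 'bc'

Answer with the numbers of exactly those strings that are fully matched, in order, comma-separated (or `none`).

3, 5

1. 'bcc' → no match
2. 'aab' → no match
3 → match
4. 'bba' → no match
5 → match
6. 'bc' → no match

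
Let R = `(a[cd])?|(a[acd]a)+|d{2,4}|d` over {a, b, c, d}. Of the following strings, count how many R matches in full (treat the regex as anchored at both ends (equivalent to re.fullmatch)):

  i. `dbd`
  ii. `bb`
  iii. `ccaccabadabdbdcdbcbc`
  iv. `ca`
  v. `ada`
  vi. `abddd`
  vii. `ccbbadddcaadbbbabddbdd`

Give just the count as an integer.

i → no match
ii → no match
iii → no match
iv → no match
v → match
vi → no match
vii → no match
Total matched: 1

1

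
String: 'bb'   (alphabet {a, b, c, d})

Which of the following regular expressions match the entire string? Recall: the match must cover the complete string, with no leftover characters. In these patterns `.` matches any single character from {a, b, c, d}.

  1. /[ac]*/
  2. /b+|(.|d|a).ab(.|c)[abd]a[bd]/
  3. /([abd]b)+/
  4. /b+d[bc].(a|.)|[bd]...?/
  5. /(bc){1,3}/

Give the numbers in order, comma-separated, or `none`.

1 → no match
2 → match
3 → match
4 → no match
5 → no match — must start with 'bc'

2, 3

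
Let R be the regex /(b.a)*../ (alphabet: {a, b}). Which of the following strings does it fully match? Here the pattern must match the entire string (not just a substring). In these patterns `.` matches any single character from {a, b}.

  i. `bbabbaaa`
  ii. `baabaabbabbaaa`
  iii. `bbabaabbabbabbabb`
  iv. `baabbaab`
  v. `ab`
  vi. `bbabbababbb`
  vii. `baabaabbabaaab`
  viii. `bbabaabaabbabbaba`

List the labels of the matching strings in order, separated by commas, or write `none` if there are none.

i. `bbabbaaa` → match
ii → match
iii → match
iv. `baabbaab` → match
v. `ab` → match
vi. `bbabbababbb` → no match
vii → match
viii → match

i, ii, iii, iv, v, vii, viii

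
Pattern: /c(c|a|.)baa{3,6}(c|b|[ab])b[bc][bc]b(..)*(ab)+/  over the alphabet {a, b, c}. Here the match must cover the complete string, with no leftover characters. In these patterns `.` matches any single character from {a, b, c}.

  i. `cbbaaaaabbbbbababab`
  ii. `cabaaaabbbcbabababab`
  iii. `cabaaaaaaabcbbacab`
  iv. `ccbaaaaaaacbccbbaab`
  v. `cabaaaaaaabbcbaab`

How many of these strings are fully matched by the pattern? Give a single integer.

i → match
ii → match
iii → match
iv → match
v → no match
Total matched: 4

4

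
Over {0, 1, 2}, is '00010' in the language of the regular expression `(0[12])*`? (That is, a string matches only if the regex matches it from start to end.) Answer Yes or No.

No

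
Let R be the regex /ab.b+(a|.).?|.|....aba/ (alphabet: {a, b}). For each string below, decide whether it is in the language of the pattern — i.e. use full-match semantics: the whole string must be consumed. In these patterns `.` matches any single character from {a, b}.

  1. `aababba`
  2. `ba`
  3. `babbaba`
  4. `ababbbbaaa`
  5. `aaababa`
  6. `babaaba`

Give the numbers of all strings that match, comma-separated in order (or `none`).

1 → no match
2 → no match
3 → match
4 → no match
5 → match
6 → match

3, 5, 6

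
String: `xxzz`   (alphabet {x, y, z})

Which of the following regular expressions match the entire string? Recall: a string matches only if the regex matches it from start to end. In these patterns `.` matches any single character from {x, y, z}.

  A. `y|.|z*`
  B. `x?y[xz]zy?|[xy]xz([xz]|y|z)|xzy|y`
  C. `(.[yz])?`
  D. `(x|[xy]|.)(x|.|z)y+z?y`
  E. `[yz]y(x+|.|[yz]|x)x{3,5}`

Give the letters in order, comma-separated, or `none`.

A → no match
B → match
C → no match
D → no match — must end with `y`
E → no match — must end with `x`

B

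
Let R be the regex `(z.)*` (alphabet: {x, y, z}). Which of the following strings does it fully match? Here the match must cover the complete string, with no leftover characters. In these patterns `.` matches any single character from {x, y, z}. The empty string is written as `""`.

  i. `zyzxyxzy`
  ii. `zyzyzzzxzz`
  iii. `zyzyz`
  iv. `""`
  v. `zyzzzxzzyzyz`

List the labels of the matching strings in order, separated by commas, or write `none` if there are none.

ii, iv

i → no match
ii → match
iii → no match
iv → match
v → no match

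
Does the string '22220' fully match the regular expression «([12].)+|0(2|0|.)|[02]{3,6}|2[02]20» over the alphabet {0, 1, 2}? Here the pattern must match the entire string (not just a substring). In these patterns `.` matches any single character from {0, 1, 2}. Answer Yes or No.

Yes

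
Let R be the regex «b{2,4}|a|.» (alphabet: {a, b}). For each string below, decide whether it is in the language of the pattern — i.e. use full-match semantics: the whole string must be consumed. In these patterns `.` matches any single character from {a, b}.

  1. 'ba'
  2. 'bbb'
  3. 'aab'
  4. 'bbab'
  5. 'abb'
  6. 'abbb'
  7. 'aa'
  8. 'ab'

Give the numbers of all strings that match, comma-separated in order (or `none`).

2

1 → no match
2 → match
3 → no match
4 → no match
5 → no match
6 → no match
7 → no match
8 → no match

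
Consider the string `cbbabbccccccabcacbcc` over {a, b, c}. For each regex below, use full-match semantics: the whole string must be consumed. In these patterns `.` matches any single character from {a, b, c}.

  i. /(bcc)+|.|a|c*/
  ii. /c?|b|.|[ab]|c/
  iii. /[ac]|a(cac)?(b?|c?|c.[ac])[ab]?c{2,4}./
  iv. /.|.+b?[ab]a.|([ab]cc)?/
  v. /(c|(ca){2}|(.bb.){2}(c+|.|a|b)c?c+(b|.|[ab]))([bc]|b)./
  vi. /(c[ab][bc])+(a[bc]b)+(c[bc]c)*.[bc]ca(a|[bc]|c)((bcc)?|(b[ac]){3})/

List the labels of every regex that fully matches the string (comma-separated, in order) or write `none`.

i → no match
ii → no match
iii → no match
iv → no match
v → no match
vi → match

vi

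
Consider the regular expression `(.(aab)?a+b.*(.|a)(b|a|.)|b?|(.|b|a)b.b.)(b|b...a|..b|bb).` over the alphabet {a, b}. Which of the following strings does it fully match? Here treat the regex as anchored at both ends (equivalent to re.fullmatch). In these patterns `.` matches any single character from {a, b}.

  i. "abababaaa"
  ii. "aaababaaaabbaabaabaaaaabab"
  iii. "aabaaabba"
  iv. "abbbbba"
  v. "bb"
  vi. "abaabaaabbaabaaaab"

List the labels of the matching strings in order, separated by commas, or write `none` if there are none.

iii, iv, v

i → no match
ii → no match
iii → match
iv → match
v → match
vi → no match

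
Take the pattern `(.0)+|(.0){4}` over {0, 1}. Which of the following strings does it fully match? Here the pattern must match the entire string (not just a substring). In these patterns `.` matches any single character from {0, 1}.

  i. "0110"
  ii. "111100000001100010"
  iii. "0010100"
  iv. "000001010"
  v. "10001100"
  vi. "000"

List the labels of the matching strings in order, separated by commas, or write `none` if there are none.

none

i → no match
ii → no match
iii → no match
iv → no match
v → no match
vi → no match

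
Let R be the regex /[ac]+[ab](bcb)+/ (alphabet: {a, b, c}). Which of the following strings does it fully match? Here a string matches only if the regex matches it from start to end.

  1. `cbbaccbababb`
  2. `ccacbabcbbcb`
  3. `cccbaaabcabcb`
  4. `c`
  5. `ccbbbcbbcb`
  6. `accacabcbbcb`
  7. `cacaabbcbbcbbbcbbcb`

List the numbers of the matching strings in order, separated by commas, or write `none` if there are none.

6

1 → no match — must end with `bcb`
2 → no match
3 → no match
4 → no match — must end with `bcb`
5 → no match
6 → match
7 → no match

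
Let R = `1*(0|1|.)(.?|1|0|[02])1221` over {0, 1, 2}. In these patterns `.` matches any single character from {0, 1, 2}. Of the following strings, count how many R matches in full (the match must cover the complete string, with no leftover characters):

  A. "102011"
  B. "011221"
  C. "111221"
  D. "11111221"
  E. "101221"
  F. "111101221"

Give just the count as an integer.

A → no match — must end with "1221"
B → match
C → match
D → match
E → match
F → match
Total matched: 5

5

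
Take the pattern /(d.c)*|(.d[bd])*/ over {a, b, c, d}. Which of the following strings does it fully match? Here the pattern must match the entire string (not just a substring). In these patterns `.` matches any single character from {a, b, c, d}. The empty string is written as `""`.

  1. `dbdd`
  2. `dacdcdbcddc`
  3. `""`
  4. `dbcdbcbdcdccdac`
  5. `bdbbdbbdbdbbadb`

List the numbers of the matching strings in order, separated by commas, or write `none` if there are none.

1. `dbdd` → no match
2. `dacdcdbcddc` → no match
3. `""` → match
4 → no match
5 → no match

3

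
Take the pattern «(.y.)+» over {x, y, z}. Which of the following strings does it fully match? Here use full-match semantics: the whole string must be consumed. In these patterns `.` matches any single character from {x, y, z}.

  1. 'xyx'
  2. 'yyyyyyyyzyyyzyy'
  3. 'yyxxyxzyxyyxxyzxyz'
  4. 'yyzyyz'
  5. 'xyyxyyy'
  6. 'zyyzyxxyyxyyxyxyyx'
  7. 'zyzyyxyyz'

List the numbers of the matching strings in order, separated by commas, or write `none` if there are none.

1 → match
2 → match
3 → match
4 → match
5 → no match
6 → match
7 → match

1, 2, 3, 4, 6, 7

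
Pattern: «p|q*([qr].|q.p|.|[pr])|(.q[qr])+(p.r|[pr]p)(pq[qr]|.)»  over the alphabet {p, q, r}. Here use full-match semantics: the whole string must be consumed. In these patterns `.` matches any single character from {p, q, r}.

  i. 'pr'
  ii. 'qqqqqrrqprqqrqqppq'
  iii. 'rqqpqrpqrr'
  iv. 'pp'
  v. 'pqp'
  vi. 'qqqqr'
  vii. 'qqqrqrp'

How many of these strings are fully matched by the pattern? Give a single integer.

i. 'pr' → no match
ii → no match
iii. 'rqqpqrpqrr' → match
iv. 'pp' → no match
v. 'pqp' → no match
vi. 'qqqqr' → match
vii. 'qqqrqrp' → no match
Total matched: 2

2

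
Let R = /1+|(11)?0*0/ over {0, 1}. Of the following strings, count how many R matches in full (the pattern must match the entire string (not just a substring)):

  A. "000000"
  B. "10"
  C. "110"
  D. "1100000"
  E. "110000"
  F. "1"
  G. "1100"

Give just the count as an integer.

A. "000000" → match
B. "10" → no match
C. "110" → match
D. "1100000" → match
E. "110000" → match
F. "1" → match
G. "1100" → match
Total matched: 6

6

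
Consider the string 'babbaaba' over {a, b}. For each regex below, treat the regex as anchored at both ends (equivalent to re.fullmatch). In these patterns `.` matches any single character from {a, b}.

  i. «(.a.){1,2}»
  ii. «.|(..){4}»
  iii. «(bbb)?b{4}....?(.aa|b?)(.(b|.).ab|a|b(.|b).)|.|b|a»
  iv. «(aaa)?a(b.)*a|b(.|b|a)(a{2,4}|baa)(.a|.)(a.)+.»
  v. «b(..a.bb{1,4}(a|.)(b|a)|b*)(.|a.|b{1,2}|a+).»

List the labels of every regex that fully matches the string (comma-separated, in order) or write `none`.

ii

i → no match
ii → match
iii → no match
iv → no match
v → no match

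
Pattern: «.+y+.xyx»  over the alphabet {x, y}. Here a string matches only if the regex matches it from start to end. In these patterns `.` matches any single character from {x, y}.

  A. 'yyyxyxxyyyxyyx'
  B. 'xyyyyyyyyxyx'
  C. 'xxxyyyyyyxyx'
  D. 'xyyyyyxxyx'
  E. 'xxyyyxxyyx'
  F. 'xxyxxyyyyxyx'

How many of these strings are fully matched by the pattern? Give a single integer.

A → no match — must end with 'xyx'
B → match
C → match
D → match
E → no match — must end with 'xyx'
F → match
Total matched: 4

4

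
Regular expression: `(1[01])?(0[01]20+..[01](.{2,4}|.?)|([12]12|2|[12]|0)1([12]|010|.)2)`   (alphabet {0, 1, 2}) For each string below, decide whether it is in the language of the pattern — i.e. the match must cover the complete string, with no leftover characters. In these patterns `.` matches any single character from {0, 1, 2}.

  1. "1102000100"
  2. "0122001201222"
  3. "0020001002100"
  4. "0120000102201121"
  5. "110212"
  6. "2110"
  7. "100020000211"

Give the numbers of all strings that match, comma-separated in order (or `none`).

3, 7

1. "1102000100" → no match
2 → no match
3 → match
4 → no match
5. "110212" → no match
6. "2110" → no match
7. "100020000211" → match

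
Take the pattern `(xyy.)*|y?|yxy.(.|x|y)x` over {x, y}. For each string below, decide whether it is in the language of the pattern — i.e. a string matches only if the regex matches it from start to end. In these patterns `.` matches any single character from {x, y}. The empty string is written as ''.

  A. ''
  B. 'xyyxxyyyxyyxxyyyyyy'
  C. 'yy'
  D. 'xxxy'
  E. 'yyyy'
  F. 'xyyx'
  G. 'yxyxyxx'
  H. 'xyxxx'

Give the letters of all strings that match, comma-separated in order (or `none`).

A. '' → match
B → no match
C. 'yy' → no match
D. 'xxxy' → no match
E. 'yyyy' → no match
F. 'xyyx' → match
G. 'yxyxyxx' → no match
H. 'xyxxx' → no match

A, F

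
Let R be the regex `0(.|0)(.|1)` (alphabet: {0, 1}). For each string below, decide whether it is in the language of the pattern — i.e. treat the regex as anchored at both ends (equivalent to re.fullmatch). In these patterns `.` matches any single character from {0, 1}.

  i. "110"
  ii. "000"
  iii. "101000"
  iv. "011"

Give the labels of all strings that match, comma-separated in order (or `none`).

ii, iv

i → no match — must start with "0"
ii → match
iii → no match — must start with "0"
iv → match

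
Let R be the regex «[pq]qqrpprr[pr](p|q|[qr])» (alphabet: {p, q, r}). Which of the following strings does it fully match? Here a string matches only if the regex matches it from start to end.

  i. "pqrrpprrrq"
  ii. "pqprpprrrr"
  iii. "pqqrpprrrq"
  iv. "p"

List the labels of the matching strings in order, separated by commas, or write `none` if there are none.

i → no match
ii → no match
iii → match
iv → no match

iii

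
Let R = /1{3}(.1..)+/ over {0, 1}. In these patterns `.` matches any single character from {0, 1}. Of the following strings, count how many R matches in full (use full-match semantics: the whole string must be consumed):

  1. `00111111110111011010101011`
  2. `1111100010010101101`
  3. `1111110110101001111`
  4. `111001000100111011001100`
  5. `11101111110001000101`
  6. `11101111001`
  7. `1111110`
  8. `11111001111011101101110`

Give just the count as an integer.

1 → no match — must start with `1`
2 → no match
3 → match
4 → no match
5 → no match
6 → no match
7 → match
8 → match
Total matched: 3

3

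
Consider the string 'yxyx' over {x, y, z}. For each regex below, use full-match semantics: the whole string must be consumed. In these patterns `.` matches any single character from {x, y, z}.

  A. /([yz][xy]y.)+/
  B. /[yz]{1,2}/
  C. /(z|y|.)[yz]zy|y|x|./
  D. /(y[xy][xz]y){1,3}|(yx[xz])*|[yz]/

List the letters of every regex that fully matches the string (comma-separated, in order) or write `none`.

A

A → match
B → no match
C → no match
D → no match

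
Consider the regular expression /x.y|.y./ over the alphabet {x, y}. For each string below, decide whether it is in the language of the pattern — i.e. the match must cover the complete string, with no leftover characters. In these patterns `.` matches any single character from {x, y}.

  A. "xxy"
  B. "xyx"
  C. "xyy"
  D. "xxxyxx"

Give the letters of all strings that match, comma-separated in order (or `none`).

A, B, C

A → match
B → match
C → match
D → no match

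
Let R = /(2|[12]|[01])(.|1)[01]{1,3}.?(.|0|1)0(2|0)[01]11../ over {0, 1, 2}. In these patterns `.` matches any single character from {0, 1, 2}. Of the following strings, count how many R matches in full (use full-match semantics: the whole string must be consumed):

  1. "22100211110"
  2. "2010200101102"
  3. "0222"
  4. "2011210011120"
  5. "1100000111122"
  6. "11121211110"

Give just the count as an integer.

2

1 → match
2 → no match
3 → no match
4 → match
5 → no match
6 → no match
Total matched: 2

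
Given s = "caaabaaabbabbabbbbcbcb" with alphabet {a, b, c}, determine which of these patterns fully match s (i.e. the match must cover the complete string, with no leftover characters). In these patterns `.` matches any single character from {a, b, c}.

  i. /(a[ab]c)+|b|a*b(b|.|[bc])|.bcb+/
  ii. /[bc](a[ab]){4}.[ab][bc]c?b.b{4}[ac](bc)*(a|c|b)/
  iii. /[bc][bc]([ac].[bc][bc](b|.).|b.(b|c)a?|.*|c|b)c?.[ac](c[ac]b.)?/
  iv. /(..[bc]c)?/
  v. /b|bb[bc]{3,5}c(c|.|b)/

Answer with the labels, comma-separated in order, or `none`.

i → no match
ii → match
iii → no match
iv → no match
v → no match

ii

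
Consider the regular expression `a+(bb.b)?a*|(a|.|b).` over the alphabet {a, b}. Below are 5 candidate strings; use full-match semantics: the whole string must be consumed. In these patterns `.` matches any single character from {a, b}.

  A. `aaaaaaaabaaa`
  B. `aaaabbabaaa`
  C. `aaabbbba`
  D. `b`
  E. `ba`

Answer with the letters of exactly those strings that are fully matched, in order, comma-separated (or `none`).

A. `aaaaaaaabaaa` → no match
B. `aaaabbabaaa` → match
C. `aaabbbba` → match
D. `b` → no match
E. `ba` → match

B, C, E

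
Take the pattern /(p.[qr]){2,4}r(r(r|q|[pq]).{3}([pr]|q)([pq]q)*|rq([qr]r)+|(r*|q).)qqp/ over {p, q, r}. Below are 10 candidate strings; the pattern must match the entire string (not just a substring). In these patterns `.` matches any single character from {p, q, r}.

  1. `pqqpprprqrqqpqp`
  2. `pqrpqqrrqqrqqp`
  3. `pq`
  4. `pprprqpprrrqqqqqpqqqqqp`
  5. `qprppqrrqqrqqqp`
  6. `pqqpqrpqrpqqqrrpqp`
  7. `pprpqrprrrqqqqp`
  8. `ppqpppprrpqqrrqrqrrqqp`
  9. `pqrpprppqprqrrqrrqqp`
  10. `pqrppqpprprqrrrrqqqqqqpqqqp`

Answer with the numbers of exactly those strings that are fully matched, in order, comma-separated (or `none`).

2, 4, 7, 9

1 → no match — must end with `qqp`
2 → match
3 → no match — must end with `qqp`
4 → match
5 → no match — must start with `p`
6 → no match — must end with `qqp`
7 → match
8 → no match
9 → match
10 → no match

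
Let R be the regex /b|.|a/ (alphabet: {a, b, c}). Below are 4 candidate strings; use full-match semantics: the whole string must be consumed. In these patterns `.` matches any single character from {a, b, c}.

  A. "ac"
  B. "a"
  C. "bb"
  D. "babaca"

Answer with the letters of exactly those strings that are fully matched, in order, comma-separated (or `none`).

A. "ac" → no match
B. "a" → match
C. "bb" → no match
D. "babaca" → no match

B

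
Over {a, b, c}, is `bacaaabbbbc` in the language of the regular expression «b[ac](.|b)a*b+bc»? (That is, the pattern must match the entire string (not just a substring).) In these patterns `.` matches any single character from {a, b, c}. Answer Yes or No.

Yes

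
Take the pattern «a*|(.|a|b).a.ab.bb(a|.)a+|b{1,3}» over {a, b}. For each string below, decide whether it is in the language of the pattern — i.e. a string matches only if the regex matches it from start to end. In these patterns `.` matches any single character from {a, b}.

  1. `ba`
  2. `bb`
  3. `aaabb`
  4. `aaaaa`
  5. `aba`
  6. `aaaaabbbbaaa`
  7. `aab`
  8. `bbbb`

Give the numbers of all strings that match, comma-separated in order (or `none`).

1 → no match
2 → match
3 → no match
4 → match
5 → no match
6 → match
7 → no match
8 → no match

2, 4, 6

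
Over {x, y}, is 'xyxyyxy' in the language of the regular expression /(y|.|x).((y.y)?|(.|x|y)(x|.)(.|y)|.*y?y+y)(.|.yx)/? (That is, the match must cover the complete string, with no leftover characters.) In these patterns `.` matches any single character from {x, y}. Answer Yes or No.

No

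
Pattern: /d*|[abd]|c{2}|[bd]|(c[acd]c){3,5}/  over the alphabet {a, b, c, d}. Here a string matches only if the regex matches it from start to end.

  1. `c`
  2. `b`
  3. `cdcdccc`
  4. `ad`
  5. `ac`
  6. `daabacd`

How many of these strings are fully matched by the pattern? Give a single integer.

1

1 → no match
2 → match
3 → no match
4 → no match
5 → no match
6 → no match
Total matched: 1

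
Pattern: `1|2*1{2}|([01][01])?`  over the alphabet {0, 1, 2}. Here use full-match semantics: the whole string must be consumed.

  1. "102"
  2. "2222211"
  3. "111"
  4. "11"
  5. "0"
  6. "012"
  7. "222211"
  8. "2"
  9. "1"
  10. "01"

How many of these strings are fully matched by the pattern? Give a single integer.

5

1 → no match
2 → match
3 → no match
4 → match
5 → no match
6 → no match
7 → match
8 → no match
9 → match
10 → match
Total matched: 5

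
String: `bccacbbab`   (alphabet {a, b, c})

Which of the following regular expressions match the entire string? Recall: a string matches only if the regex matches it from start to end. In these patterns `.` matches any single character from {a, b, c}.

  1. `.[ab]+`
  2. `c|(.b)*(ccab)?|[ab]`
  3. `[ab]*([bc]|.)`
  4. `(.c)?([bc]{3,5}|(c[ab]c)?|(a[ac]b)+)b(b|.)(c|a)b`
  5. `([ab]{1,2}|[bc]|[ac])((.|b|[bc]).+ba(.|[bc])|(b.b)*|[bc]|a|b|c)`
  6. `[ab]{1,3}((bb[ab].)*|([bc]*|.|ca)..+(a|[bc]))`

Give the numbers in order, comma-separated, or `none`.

4, 5, 6

1 → no match
2 → no match
3 → no match
4 → match
5 → match
6 → match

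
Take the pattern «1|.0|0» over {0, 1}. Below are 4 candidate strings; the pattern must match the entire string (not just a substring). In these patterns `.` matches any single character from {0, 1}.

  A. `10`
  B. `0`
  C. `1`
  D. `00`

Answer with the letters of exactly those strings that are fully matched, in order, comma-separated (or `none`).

A → match
B → match
C → match
D → match

A, B, C, D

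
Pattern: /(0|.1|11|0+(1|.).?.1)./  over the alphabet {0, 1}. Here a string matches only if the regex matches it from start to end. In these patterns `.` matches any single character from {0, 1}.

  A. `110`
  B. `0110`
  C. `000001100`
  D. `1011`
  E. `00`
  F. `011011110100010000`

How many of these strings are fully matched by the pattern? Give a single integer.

A → match
B → no match
C → no match
D → no match
E → match
F → no match
Total matched: 2

2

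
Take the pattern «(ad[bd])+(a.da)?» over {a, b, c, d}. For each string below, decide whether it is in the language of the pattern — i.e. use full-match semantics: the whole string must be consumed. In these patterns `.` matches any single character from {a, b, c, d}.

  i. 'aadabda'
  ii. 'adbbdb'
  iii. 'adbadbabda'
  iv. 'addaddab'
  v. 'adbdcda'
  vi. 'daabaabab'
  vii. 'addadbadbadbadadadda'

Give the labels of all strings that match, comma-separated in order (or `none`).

i. 'aadabda' → no match — must start with 'ad'
ii. 'adbbdb' → no match
iii. 'adbadbabda' → match
iv. 'addaddab' → no match
v. 'adbdcda' → no match
vi. 'daabaabab' → no match — must start with 'ad'
vii → no match

iii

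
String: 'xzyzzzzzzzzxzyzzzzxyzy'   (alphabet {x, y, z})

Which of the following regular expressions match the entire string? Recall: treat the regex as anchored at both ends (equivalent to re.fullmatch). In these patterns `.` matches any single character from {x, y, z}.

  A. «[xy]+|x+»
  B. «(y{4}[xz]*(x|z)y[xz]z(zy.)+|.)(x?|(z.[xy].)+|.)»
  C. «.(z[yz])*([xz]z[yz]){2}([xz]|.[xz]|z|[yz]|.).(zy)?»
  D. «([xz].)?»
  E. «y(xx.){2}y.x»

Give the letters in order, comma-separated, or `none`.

A → no match
B → no match
C → match
D → no match
E → no match — must start with 'yxx'

C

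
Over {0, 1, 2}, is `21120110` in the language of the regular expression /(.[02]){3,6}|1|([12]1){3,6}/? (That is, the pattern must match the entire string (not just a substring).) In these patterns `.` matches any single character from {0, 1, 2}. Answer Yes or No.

No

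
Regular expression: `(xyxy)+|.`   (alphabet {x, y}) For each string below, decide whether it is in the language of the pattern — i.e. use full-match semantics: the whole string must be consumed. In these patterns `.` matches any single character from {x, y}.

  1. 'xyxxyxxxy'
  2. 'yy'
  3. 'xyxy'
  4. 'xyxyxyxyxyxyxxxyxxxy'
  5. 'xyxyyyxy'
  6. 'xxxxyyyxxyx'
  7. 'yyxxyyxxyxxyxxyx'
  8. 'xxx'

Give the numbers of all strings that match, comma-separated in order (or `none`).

1 → no match
2 → no match
3 → match
4 → no match
5 → no match
6 → no match
7 → no match
8 → no match

3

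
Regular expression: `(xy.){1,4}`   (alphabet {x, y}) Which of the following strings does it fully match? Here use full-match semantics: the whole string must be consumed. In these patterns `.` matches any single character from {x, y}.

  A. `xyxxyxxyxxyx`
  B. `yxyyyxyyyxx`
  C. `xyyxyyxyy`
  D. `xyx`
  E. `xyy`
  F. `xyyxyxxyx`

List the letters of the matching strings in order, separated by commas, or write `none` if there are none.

A, C, D, E, F

A → match
B → no match — must start with `xy`
C → match
D → match
E → match
F → match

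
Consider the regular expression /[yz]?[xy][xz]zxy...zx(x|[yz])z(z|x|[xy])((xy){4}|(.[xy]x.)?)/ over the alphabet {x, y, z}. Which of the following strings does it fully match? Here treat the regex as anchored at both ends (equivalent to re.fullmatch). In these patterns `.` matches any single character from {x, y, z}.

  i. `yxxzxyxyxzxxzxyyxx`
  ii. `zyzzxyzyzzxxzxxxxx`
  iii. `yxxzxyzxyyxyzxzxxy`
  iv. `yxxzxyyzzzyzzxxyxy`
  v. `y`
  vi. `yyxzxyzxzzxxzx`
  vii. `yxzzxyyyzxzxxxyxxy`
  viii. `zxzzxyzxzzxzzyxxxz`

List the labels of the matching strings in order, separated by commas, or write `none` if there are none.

i → match
ii → match
iii → no match
iv → no match
v. `y` → no match
vi → match
vii → no match
viii → match

i, ii, vi, viii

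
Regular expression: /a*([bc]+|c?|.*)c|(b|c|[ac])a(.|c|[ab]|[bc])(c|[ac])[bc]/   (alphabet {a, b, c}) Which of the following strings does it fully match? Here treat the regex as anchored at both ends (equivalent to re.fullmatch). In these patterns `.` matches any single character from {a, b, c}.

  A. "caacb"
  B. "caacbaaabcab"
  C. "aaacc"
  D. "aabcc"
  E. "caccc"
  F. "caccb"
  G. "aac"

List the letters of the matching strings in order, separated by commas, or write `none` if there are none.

A, C, D, E, F, G

A → match
B → no match
C → match
D → match
E → match
F → match
G → match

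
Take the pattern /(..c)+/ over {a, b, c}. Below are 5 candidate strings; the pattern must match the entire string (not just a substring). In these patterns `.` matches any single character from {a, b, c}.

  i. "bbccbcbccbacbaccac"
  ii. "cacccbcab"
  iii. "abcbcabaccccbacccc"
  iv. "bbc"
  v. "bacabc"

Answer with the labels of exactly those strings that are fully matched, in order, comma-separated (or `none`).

i → match
ii → no match — must end with "c"
iii → no match
iv → match
v → match

i, iv, v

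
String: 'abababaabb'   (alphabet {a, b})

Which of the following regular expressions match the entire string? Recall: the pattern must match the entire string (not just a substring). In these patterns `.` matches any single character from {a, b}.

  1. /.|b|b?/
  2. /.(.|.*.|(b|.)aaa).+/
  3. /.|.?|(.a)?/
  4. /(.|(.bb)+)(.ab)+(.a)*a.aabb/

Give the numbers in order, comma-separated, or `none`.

1 → no match
2 → match
3 → no match
4 → match

2, 4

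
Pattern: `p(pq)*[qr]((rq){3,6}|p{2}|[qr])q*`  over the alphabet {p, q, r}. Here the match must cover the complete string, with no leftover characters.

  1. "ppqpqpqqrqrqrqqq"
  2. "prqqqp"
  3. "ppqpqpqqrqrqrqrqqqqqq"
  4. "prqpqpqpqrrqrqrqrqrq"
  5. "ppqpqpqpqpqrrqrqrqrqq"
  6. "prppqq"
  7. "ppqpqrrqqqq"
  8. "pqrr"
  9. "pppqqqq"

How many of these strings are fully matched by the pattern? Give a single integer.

5

1 → match
2 → no match
3 → match
4 → no match
5 → match
6 → match
7 → match
8 → no match
9 → no match
Total matched: 5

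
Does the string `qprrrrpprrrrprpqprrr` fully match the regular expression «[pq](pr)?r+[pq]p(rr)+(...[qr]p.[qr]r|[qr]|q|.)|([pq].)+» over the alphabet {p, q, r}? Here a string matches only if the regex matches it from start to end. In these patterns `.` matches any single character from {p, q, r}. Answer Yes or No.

Yes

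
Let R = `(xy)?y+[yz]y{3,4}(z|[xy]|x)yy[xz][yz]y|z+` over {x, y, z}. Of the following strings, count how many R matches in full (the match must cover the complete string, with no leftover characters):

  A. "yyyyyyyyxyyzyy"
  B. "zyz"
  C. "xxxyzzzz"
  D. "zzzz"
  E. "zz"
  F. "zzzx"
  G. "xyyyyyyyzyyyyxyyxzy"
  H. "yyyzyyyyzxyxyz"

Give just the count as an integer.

A → match
B. "zyz" → no match
C. "xxxyzzzz" → no match
D. "zzzz" → match
E. "zz" → match
F. "zzzx" → no match
G → match
H → no match
Total matched: 4

4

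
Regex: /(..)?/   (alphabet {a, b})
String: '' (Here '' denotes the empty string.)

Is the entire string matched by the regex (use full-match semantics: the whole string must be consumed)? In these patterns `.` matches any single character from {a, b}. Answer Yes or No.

Yes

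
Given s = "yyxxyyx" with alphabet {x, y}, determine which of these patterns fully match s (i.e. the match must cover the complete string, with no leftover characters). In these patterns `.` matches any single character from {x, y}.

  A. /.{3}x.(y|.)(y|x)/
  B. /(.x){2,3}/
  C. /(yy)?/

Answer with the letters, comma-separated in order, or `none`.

A

A → match
B → no match
C → no match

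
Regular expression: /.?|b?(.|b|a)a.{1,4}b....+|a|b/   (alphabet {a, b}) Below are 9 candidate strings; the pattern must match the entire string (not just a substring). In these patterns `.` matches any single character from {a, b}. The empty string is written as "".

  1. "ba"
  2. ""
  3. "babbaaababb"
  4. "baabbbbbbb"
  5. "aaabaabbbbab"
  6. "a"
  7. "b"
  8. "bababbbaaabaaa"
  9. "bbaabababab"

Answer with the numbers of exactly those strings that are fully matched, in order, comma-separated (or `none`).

1 → no match
2 → match
3 → match
4 → match
5 → match
6 → match
7 → match
8 → match
9 → match

2, 3, 4, 5, 6, 7, 8, 9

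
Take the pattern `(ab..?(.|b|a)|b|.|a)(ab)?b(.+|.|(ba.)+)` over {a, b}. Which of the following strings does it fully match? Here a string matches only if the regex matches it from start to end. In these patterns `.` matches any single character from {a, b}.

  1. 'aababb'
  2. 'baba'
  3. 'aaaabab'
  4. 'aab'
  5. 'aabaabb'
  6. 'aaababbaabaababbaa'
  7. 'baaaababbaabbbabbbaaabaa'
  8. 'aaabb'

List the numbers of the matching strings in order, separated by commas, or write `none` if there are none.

none

1 → no match
2 → no match
3 → no match
4 → no match
5 → no match
6 → no match
7 → no match
8 → no match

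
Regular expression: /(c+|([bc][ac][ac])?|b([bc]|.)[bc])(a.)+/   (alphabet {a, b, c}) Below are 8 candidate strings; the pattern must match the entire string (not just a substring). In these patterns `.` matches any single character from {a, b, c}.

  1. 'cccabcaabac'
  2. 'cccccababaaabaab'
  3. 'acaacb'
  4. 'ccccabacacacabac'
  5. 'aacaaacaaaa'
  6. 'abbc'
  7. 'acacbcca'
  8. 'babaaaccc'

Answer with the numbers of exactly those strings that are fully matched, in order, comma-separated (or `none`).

1 → no match
2 → no match
3 → no match
4 → match
5 → no match
6 → no match
7 → no match
8 → no match

4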